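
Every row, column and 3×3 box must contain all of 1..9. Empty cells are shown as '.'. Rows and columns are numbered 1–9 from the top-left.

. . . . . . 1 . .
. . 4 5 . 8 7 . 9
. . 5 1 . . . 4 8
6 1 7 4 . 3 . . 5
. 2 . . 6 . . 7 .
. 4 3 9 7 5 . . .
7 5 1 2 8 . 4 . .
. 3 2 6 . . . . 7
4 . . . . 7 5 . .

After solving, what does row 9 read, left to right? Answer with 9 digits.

row 2, column 2 = 6: row 2 has {4,5,7,8,9}; col 2 has {1,2,3,4,5}; box has {4,5} → only 6 remains.
row 4, column 5 = 2: row 4 has {1,3,4,5,6,7}; col 5 has {6,7,8}; box has {3,4,5,6,7,9} → only 2 remains.
row 5, column 4 = 8: row 5 has {2,6,7}; col 4 has {1,2,4,5,6,9}; box has {2,3,4,5,6,7,9} → only 8 remains.
row 5, column 6 = 1: row 5 has {2,6,7,8}; col 6 has {3,5,7,8}; box has {2,3,4,5,6,7,8,9} → only 1 remains.
row 6, column 1 = 8: row 6 has {3,4,5,7,9}; col 1 has {4,6,7}; box has {1,2,3,4,6,7} → only 8 remains.
row 7, column 6 = 9: row 7 has {1,2,4,5,7,8}; col 6 has {1,3,5,7,8}; box has {2,6,7,8} → only 9 remains.
row 8, column 1 = 9: row 8 has {2,3,6,7}; col 1 has {4,6,7,8}; box has {1,2,3,4,5,7} → only 9 remains.
row 8, column 6 = 4: row 8 has {2,3,6,7,9}; col 6 has {1,3,5,7,8,9}; box has {2,6,7,8,9} → only 4 remains.
row 8, column 7 = 8: row 8 has {2,3,4,6,7,9}; col 7 has {1,4,5,7}; box has {4,5,7} → only 8 remains.
row 8, column 8 = 1: row 8 has {2,3,4,6,7,8,9}; col 8 has {4,7}; box has {4,5,7,8} → only 1 remains.
row 9, column 2 = 8: row 9 has {4,5,7}; col 2 has {1,2,3,4,5,6}; box has {1,2,3,4,5,7,9} → only 8 remains.
row 9, column 3 = 6: row 9 has {4,5,7,8}; col 3 has {1,2,3,4,5,7}; box has {1,2,3,4,5,7,8,9} → only 6 remains.
row 9, column 4 = 3: row 9 has {4,5,6,7,8}; col 4 has {1,2,4,5,6,8,9}; box has {2,4,6,7,8,9} → only 3 remains.
row 9, column 5 = 1: row 9 has {3,4,5,6,7,8}; col 5 has {2,6,7,8}; box has {2,3,4,6,7,8,9} → only 1 remains.
row 9, column 9 = 2: row 9 has {1,3,4,5,6,7,8}; col 9 has {5,7,8,9}; box has {1,4,5,7,8} → only 2 remains.
row 1, column 4 = 7: row 1 has {1}; col 4 has {1,2,3,4,5,6,8,9}; box has {1,5,8} → only 7 remains.
row 2, column 5 = 3: row 2 has {4,5,6,7,8,9}; col 5 has {1,2,6,7,8}; box has {1,5,7,8} → only 3 remains.
row 2, column 8 = 2: row 2 has {3,4,5,6,7,8,9}; col 8 has {1,4,7}; box has {1,4,7,8,9} → only 2 remains.
row 3, column 5 = 9: row 3 has {1,4,5,8}; col 5 has {1,2,3,6,7,8}; box has {1,3,5,7,8} → only 9 remains.
row 4, column 7 = 9: row 4 has {1,2,3,4,5,6,7}; col 7 has {1,4,5,7,8}; box has {5,7} → only 9 remains.
row 4, column 8 = 8: row 4 has {1,2,3,4,5,6,7,9}; col 8 has {1,2,4,7}; box has {5,7,9} → only 8 remains.
row 5, column 1 = 5: row 5 has {1,2,6,7,8}; col 1 has {4,6,7,8,9}; box has {1,2,3,4,6,7,8} → only 5 remains.
row 5, column 3 = 9: row 5 has {1,2,5,6,7,8}; col 3 has {1,2,3,4,5,6,7}; box has {1,2,3,4,5,6,7,8} → only 9 remains.
row 5, column 7 = 3: row 5 has {1,2,5,6,7,8,9}; col 7 has {1,4,5,7,8,9}; box has {5,7,8,9} → only 3 remains.
row 5, column 9 = 4: row 5 has {1,2,3,5,6,7,8,9}; col 9 has {2,5,7,8,9}; box has {3,5,7,8,9} → only 4 remains.
row 6, column 8 = 6: row 6 has {3,4,5,7,8,9}; col 8 has {1,2,4,7,8}; box has {3,4,5,7,8,9} → only 6 remains.
row 6, column 9 = 1: row 6 has {3,4,5,6,7,8,9}; col 9 has {2,4,5,7,8,9}; box has {3,4,5,6,7,8,9} → only 1 remains.
row 7, column 8 = 3: row 7 has {1,2,4,5,7,8,9}; col 8 has {1,2,4,6,7,8}; box has {1,2,4,5,7,8} → only 3 remains.
row 7, column 9 = 6: row 7 has {1,2,3,4,5,7,8,9}; col 9 has {1,2,4,5,7,8,9}; box has {1,2,3,4,5,7,8} → only 6 remains.
row 8, column 5 = 5: row 8 has {1,2,3,4,6,7,8,9}; col 5 has {1,2,3,6,7,8,9}; box has {1,2,3,4,6,7,8,9} → only 5 remains.
row 9, column 8 = 9: row 9 has {1,2,3,4,5,6,7,8}; col 8 has {1,2,3,4,6,7,8}; box has {1,2,3,4,5,6,7,8} → only 9 remains.

486317592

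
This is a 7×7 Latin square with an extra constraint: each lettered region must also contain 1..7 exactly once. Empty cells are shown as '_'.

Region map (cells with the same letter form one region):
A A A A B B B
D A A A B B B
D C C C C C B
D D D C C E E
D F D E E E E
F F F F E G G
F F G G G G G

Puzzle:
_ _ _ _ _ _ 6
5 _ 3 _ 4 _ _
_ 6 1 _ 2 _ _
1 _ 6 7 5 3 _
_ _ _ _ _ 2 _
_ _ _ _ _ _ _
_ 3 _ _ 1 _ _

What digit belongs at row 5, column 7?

row 3, column 6 = 4 (sole candidate).
row 4, column 7 = 4 (sole candidate).
row 3, column 4 = 3 (sole candidate).
row 4, column 2 = 2 (sole candidate).
row 3, column 1 = 7 (sole candidate).
row 3, column 7 = 5 (sole candidate).
row 5, column 3 = 4 (sole candidate).
row 5, column 1 = 3 (sole candidate).
row 1, column 5 = 3 (hidden single in row 1).
row 2, column 4 = 6 (hidden single in row 2).
row 2, column 7 = 2 (hidden single in row 2).
row 7, column 7 = 7 (sole candidate).
row 5, column 7 = 1: row 5 has {2,3,4}; col 7 has {2,4,5,6,7}; region has {2,3,4} → only 1 remains.

1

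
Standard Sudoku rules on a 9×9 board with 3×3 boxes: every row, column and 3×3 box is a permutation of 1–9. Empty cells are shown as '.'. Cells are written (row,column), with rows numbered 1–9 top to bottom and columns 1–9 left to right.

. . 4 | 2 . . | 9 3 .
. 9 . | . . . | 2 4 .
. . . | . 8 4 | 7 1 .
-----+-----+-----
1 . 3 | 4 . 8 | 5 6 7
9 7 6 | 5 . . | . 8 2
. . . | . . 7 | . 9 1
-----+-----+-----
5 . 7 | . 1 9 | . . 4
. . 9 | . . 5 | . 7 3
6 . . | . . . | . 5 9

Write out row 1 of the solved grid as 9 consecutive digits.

714256938

(4,2) = 2 (sole candidate).
(4,5) = 9 (sole candidate).
(5,5) = 3 (sole candidate).
(5,6) = 1 (sole candidate).
(5,7) = 4 (sole candidate).
(6,4) = 6 (sole candidate).
(6,5) = 2 (sole candidate).
(6,7) = 3 (sole candidate).
(7,8) = 2 (sole candidate).
(8,4) = 8 (sole candidate).
(1,6) = 6: row 1 has {2,3,4,9}; col 6 has {1,4,5,7,8,9}; box has {2,4,8} → only 6 remains.
(2,6) = 3 (sole candidate).
(3,4) = 9 (sole candidate).
(7,4) = 3 (sole candidate).
(9,4) = 7 (sole candidate).
(9,5) = 4 (sole candidate).
(9,6) = 2 (sole candidate).
(2,4) = 1 (sole candidate).
(7,2) = 8 (sole candidate).
(7,7) = 6 (sole candidate).
(8,5) = 6 (sole candidate).
(8,7) = 1 (sole candidate).
(9,3) = 1 (sole candidate).
(9,7) = 8 (sole candidate).
(8,2) = 4 (sole candidate).
(9,2) = 3 (sole candidate).
(6,2) = 5 (sole candidate).
(6,3) = 8 (sole candidate).
(8,1) = 2 (sole candidate).
(1,2) = 1: row 1 has {2,3,4,6,9}; col 2 has {2,3,4,5,7,8,9}; box has {4,9} → only 1 remains.
(2,3) = 5 (sole candidate).
(2,5) = 7 (sole candidate).
(3,1) = 3 (sole candidate).
(3,2) = 6 (sole candidate).
(3,3) = 2 (sole candidate).
(3,9) = 5 (sole candidate).
(6,1) = 4 (sole candidate).
(1,5) = 5: row 1 has {1,2,3,4,6,9}; col 5 has {1,2,3,4,6,7,8,9}; box has {1,2,3,4,6,7,8,9} → only 5 remains.
(1,9) = 8: row 1 has {1,2,3,4,5,6,9}; col 9 has {1,2,3,4,5,7,9}; box has {1,2,3,4,5,7,9} → only 8 remains.
(2,1) = 8 (sole candidate).
(2,9) = 6 (sole candidate).
(1,1) = 7: row 1 has {1,2,3,4,5,6,8,9}; col 1 has {1,2,3,4,5,6,8,9}; box has {1,2,3,4,5,6,8,9} → only 7 remains.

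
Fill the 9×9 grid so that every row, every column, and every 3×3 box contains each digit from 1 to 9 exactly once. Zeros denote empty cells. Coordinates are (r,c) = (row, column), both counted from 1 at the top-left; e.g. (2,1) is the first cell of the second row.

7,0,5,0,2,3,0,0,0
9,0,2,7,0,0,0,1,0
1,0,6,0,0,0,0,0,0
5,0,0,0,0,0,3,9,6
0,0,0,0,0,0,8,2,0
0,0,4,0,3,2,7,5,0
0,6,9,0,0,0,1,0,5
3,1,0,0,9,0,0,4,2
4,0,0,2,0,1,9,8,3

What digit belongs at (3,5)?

5

(1,8) = 6: row 1 has {2,3,5,7}; col 8 has {1,2,4,5,8,9}; box has {1} → only 6 remains.
(5,1) = 6: row 5 has {2,8}; col 1 has {1,3,4,5,7,9}; box has {4,5} → only 6 remains.
(6,1) = 8: row 6 has {2,3,4,5,7}; col 1 has {1,3,4,5,6,7,9}; box has {4,5,6} → only 8 remains.
(6,2) = 9: row 6 has {2,3,4,5,7,8}; col 2 has {1,6}; box has {4,5,6,8} → only 9 remains.
(6,9) = 1: row 6 has {2,3,4,5,7,8,9}; col 9 has {2,3,5,6}; box has {2,3,5,6,7,8,9} → only 1 remains.
(7,1) = 2: row 7 has {1,5,6,9}; col 1 has {1,3,4,5,6,7,8,9}; box has {1,3,4,6,9} → only 2 remains.
(7,8) = 7: row 7 has {1,2,5,6,9}; col 8 has {1,2,4,5,6,8,9}; box has {1,2,3,4,5,8,9} → only 7 remains.
(8,7) = 6: row 8 has {1,2,3,4,9}; col 7 has {1,3,7,8,9}; box has {1,2,3,4,5,7,8,9} → only 6 remains.
(9,3) = 7: row 9 has {1,2,3,4,8,9}; col 3 has {2,4,5,6,9}; box has {1,2,3,4,6,9} → only 7 remains.
(1,7) = 4: row 1 has {2,3,5,6,7}; col 7 has {1,3,6,7,8,9}; box has {1,6} → only 4 remains.
(2,7) = 5: row 2 has {1,2,7,9}; col 7 has {1,3,4,6,7,8,9}; box has {1,4,6} → only 5 remains.
(2,9) = 8: row 2 has {1,2,5,7,9}; col 9 has {1,2,3,5,6}; box has {1,4,5,6} → only 8 remains.
(3,7) = 2: row 3 has {1,6}; col 7 has {1,3,4,5,6,7,8,9}; box has {1,4,5,6,8} → only 2 remains.
(3,8) = 3: row 3 has {1,2,6}; col 8 has {1,2,4,5,6,7,8,9}; box has {1,2,4,5,6,8} → only 3 remains.
(4,3) = 1: row 4 has {3,5,6,9}; col 3 has {2,4,5,6,7,9}; box has {4,5,6,8,9} → only 1 remains.
(5,3) = 3: row 5 has {2,6,8}; col 3 has {1,2,4,5,6,7,9}; box has {1,4,5,6,8,9} → only 3 remains.
(5,9) = 4: row 5 has {2,3,6,8}; col 9 has {1,2,3,5,6,8}; box has {1,2,3,5,6,7,8,9} → only 4 remains.
(6,4) = 6: row 6 has {1,2,3,4,5,7,8,9}; col 4 has {2,7}; box has {2,3} → only 6 remains.
(8,3) = 8: row 8 has {1,2,3,4,6,9}; col 3 has {1,2,3,4,5,6,7,9}; box has {1,2,3,4,6,7,9} → only 8 remains.
(8,4) = 5: row 8 has {1,2,3,4,6,8,9}; col 4 has {2,6,7}; box has {1,2,9} → only 5 remains.
(8,6) = 7: row 8 has {1,2,3,4,5,6,8,9}; col 6 has {1,2,3}; box has {1,2,5,9} → only 7 remains.
(9,2) = 5: row 9 has {1,2,3,4,7,8,9}; col 2 has {1,6,9}; box has {1,2,3,4,6,7,8,9} → only 5 remains.
(9,5) = 6: row 9 has {1,2,3,4,5,7,8,9}; col 5 has {2,3,9}; box has {1,2,5,7,9} → only 6 remains.
(1,2) = 8: row 1 has {2,3,4,5,6,7}; col 2 has {1,5,6,9}; box has {1,2,5,6,7,9} → only 8 remains.
(1,9) = 9: row 1 has {2,3,4,5,6,7,8}; col 9 has {1,2,3,4,5,6,8}; box has {1,2,3,4,5,6,8} → only 9 remains.
(2,5) = 4: row 2 has {1,2,5,7,8,9}; col 5 has {2,3,6,9}; box has {2,3,7} → only 4 remains.
(2,6) = 6: row 2 has {1,2,4,5,7,8,9}; col 6 has {1,2,3,7}; box has {2,3,4,7} → only 6 remains.
(3,2) = 4: row 3 has {1,2,3,6}; col 2 has {1,5,6,8,9}; box has {1,2,5,6,7,8,9} → only 4 remains.
(3,9) = 7: row 3 has {1,2,3,4,6}; col 9 has {1,2,3,4,5,6,8,9}; box has {1,2,3,4,5,6,8,9} → only 7 remains.
(5,2) = 7: row 5 has {2,3,4,6,8}; col 2 has {1,4,5,6,8,9}; box has {1,3,4,5,6,8,9} → only 7 remains.
(7,5) = 8: row 7 has {1,2,5,6,7,9}; col 5 has {2,3,4,6,9}; box has {1,2,5,6,7,9} → only 8 remains.
(7,6) = 4: row 7 has {1,2,5,6,7,8,9}; col 6 has {1,2,3,6,7}; box has {1,2,5,6,7,8,9} → only 4 remains.
(1,4) = 1: row 1 has {2,3,4,5,6,7,8,9}; col 4 has {2,5,6,7}; box has {2,3,4,6,7} → only 1 remains.
(2,2) = 3: row 2 has {1,2,4,5,6,7,8,9}; col 2 has {1,4,5,6,7,8,9}; box has {1,2,4,5,6,7,8,9} → only 3 remains.
(3,5) = 5: row 3 has {1,2,3,4,6,7}; col 5 has {2,3,4,6,8,9}; box has {1,2,3,4,6,7} → only 5 remains.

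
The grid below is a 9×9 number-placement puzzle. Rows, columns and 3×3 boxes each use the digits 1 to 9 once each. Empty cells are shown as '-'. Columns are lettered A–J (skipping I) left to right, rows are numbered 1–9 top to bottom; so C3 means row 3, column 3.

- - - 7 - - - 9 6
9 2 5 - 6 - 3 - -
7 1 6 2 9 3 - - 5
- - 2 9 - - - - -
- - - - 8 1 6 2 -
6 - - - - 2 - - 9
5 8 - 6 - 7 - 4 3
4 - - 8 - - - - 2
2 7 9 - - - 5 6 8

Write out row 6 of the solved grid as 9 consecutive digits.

H3 = 8: row 3 has {1,2,3,5,6,7,9}; col 8 has {2,4,6,9}; box has {3,5,6,9} → only 8 remains.
A5 = 3: row 5 has {1,2,6,8}; col 1 has {2,4,5,6,7,9}; box has {2,6} → only 3 remains.
C7 = 1: row 7 has {3,4,5,6,7,8}; col 3 has {2,5,6,9}; box has {2,4,5,7,8,9} → only 1 remains.
E7 = 2: row 7 has {1,3,4,5,6,7,8}; col 5 has {6,8,9}; box has {6,7,8} → only 2 remains.
G7 = 9: row 7 has {1,2,3,4,5,6,7,8}; col 7 has {3,5,6}; box has {2,3,4,5,6,8} → only 9 remains.
C8 = 3: row 8 has {2,4,8}; col 3 has {1,2,5,6,9}; box has {1,2,4,5,7,8,9} → only 3 remains.
F9 = 4: row 9 has {2,5,6,7,8,9}; col 6 has {1,2,3,7}; box has {2,6,7,8} → only 4 remains.
A1 = 8: row 1 has {6,7,9}; col 1 has {2,3,4,5,6,7,9}; box has {1,2,5,6,7,9} → only 8 remains.
C1 = 4: row 1 has {6,7,8,9}; col 3 has {1,2,3,5,6,9}; box has {1,2,5,6,7,8,9} → only 4 remains.
F1 = 5: row 1 has {4,6,7,8,9}; col 6 has {1,2,3,4,7}; box has {2,3,6,7,9} → only 5 remains.
F2 = 8: row 2 has {2,3,5,6,9}; col 6 has {1,2,3,4,5,7}; box has {2,3,5,6,7,9} → only 8 remains.
G3 = 4: row 3 has {1,2,3,5,6,7,8,9}; col 7 has {3,5,6,9}; box has {3,5,6,8,9} → only 4 remains.
A4 = 1: row 4 has {2,9}; col 1 has {2,3,4,5,6,7,8,9}; box has {2,3,6} → only 1 remains.
F4 = 6: row 4 has {1,2,9}; col 6 has {1,2,3,4,5,7,8}; box has {1,2,8,9} → only 6 remains.
C5 = 7: row 5 has {1,2,3,6,8}; col 3 has {1,2,3,4,5,6,9}; box has {1,2,3,6} → only 7 remains.
J5 = 4: row 5 has {1,2,3,6,7,8}; col 9 has {2,3,5,6,8,9}; box has {2,6,9} → only 4 remains.
C6 = 8: row 6 has {2,6,9}; col 3 has {1,2,3,4,5,6,7,9}; box has {1,2,3,6,7} → only 8 remains.
B8 = 6: row 8 has {2,3,4,8}; col 2 has {1,2,7,8}; box has {1,2,3,4,5,7,8,9} → only 6 remains.
F8 = 9: row 8 has {2,3,4,6,8}; col 6 has {1,2,3,4,5,6,7,8}; box has {2,4,6,7,8} → only 9 remains.
B1 = 3: row 1 has {4,5,6,7,8,9}; col 2 has {1,2,6,7,8}; box has {1,2,4,5,6,7,8,9} → only 3 remains.
E1 = 1: row 1 has {3,4,5,6,7,8,9}; col 5 has {2,6,8,9}; box has {2,3,5,6,7,8,9} → only 1 remains.
G1 = 2: row 1 has {1,3,4,5,6,7,8,9}; col 7 has {3,4,5,6,9}; box has {3,4,5,6,8,9} → only 2 remains.
D2 = 4: row 2 has {2,3,5,6,8,9}; col 4 has {2,6,7,8,9}; box has {1,2,3,5,6,7,8,9} → only 4 remains.
J4 = 7: row 4 has {1,2,6,9}; col 9 has {2,3,4,5,6,8,9}; box has {2,4,6,9} → only 7 remains.
D5 = 5: row 5 has {1,2,3,4,6,7,8}; col 4 has {2,4,6,7,8,9}; box has {1,2,6,8,9} → only 5 remains.
D6 = 3: row 6 has {2,6,8,9}; col 4 has {2,4,5,6,7,8,9}; box has {1,2,5,6,8,9} → only 3 remains.
G6 = 1: row 6 has {2,3,6,8,9}; col 7 has {2,3,4,5,6,9}; box has {2,4,6,7,9} → only 1 remains.
H6 = 5: row 6 has {1,2,3,6,8,9}; col 8 has {2,4,6,8,9}; box has {1,2,4,6,7,9} → only 5 remains.
E8 = 5: row 8 has {2,3,4,6,8,9}; col 5 has {1,2,6,8,9}; box has {2,4,6,7,8,9} → only 5 remains.
G8 = 7: row 8 has {2,3,4,5,6,8,9}; col 7 has {1,2,3,4,5,6,9}; box has {2,3,4,5,6,8,9} → only 7 remains.
H8 = 1: row 8 has {2,3,4,5,6,7,8,9}; col 8 has {2,4,5,6,8,9}; box has {2,3,4,5,6,7,8,9} → only 1 remains.
D9 = 1: row 9 has {2,4,5,6,7,8,9}; col 4 has {2,3,4,5,6,7,8,9}; box has {2,4,5,6,7,8,9} → only 1 remains.
E9 = 3: row 9 has {1,2,4,5,6,7,8,9}; col 5 has {1,2,5,6,8,9}; box has {1,2,4,5,6,7,8,9} → only 3 remains.
H2 = 7: row 2 has {2,3,4,5,6,8,9}; col 8 has {1,2,4,5,6,8,9}; box has {2,3,4,5,6,8,9} → only 7 remains.
J2 = 1: row 2 has {2,3,4,5,6,7,8,9}; col 9 has {2,3,4,5,6,7,8,9}; box has {2,3,4,5,6,7,8,9} → only 1 remains.
E4 = 4: row 4 has {1,2,6,7,9}; col 5 has {1,2,3,5,6,8,9}; box has {1,2,3,5,6,8,9} → only 4 remains.
G4 = 8: row 4 has {1,2,4,6,7,9}; col 7 has {1,2,3,4,5,6,7,9}; box has {1,2,4,5,6,7,9} → only 8 remains.
H4 = 3: row 4 has {1,2,4,6,7,8,9}; col 8 has {1,2,4,5,6,7,8,9}; box has {1,2,4,5,6,7,8,9} → only 3 remains.
B5 = 9: row 5 has {1,2,3,4,5,6,7,8}; col 2 has {1,2,3,6,7,8}; box has {1,2,3,6,7,8} → only 9 remains.
B6 = 4: row 6 has {1,2,3,5,6,8,9}; col 2 has {1,2,3,6,7,8,9}; box has {1,2,3,6,7,8,9} → only 4 remains.
E6 = 7: row 6 has {1,2,3,4,5,6,8,9}; col 5 has {1,2,3,4,5,6,8,9}; box has {1,2,3,4,5,6,8,9} → only 7 remains.

648372159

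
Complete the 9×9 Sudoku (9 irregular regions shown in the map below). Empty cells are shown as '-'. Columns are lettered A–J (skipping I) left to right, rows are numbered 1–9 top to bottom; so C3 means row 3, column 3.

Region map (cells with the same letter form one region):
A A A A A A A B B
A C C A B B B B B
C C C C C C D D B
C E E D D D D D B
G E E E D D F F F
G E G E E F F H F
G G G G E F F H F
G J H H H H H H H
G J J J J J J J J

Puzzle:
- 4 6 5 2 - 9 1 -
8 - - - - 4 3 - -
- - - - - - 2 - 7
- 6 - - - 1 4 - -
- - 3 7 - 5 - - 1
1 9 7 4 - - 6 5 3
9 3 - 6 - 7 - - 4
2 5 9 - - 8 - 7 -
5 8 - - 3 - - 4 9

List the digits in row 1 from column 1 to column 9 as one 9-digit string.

F1 = 3: row 1 has {1,2,4,5,6,9}; col 6 has {1,4,5,7,8}; region has {2,4,5,6,8,9} → only 3 remains.
J1 = 8: row 1 has {1,2,3,4,5,6,9}; col 9 has {1,3,4,7,9}; region has {1,3,4,7} → only 8 remains.
D2 = 1: row 2 has {3,4,8}; col 4 has {4,5,6,7}; region has {2,3,4,5,6,8,9} → only 1 remains.
B3 = 1: row 3 has {2,7}; col 2 has {3,4,5,6,8,9}; region has {} → only 1 remains.
A5 = 4: row 5 has {1,3,5,7}; col 1 has {1,2,5,8,9}; region has {1,2,3,5,6,7,9} → only 4 remains.
B5 = 2: row 5 has {1,3,4,5,7}; col 2 has {1,3,4,5,6,8,9}; region has {3,4,6,7,9} → only 2 remains.
G5 = 8: row 5 has {1,2,3,4,5,7}; col 7 has {2,3,4,6,9}; region has {1,3,4,6,7} → only 8 remains.
H5 = 9: row 5 has {1,2,3,4,5,7,8}; col 8 has {1,4,5,7}; region has {1,3,4,6,7,8} → only 9 remains.
E6 = 8: row 6 has {1,3,4,5,6,7,9}; col 5 has {2,3}; region has {2,3,4,6,7,9} → only 8 remains.
F6 = 2: row 6 has {1,3,4,5,6,7,8,9}; col 6 has {1,3,4,5,7,8}; region has {1,3,4,6,7,8,9} → only 2 remains.
C7 = 8: row 7 has {3,4,6,7,9}; col 3 has {3,6,7,9}; region has {1,2,3,4,5,6,7,9} → only 8 remains.
G7 = 5: row 7 has {3,4,6,7,8,9}; col 7 has {2,3,4,6,8,9}; region has {1,2,3,4,6,7,8,9} → only 5 remains.
H7 = 2: row 7 has {3,4,5,6,7,8,9}; col 8 has {1,4,5,7,9}; region has {5,7,8,9} → only 2 remains.
D8 = 3: row 8 has {2,5,7,8,9}; col 4 has {1,4,5,6,7}; region has {2,5,7,8,9} → only 3 remains.
G8 = 1: row 8 has {2,3,5,7,8,9}; col 7 has {2,3,4,5,6,8,9}; region has {2,3,5,7,8,9} → only 1 remains.
J8 = 6: row 8 has {1,2,3,5,7,8,9}; col 9 has {1,3,4,7,8,9}; region has {1,2,3,5,7,8,9} → only 6 remains.
D9 = 2: row 9 has {3,4,5,8,9}; col 4 has {1,3,4,5,6,7}; region has {3,4,5,8,9} → only 2 remains.
F9 = 6: row 9 has {2,3,4,5,8,9}; col 6 has {1,2,3,4,5,7,8}; region has {2,3,4,5,8,9} → only 6 remains.
G9 = 7: row 9 has {2,3,4,5,6,8,9}; col 7 has {1,2,3,4,5,6,8,9}; region has {2,3,4,5,6,8,9} → only 7 remains.
A1 = 7: row 1 has {1,2,3,4,5,6,8,9}; col 1 has {1,2,4,5,8,9}; region has {1,2,3,4,5,6,8,9} → only 7 remains.

746523918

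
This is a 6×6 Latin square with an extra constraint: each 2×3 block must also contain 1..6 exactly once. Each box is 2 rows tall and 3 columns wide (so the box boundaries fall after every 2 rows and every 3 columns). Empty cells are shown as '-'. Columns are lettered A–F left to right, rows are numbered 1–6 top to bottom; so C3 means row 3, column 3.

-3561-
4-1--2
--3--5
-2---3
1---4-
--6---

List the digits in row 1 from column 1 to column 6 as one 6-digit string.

235614

A1 = 2: row 1 has {1,3,5,6}; col 1 has {1,4}; box has {1,3,4,5} → only 2 remains.
F1 = 4: row 1 has {1,2,3,5,6}; col 6 has {2,3,5}; box has {1,2,6} → only 4 remains.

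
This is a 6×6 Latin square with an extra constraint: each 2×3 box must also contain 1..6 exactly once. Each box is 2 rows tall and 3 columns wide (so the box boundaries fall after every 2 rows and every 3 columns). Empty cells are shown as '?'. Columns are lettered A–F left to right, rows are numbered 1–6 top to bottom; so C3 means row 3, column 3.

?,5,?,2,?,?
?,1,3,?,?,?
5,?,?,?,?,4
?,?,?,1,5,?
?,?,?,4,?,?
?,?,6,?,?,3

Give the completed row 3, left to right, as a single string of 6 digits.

C1 = 4: row 1 has {2,5}; col 3 has {3,6}; box has {1,3,5} → only 4 remains.
C4 = 2: row 4 has {1,5}; col 3 has {3,4,6}; box has {5} → only 2 remains.
F4 = 6: row 4 has {1,2,5}; col 6 has {3,4}; box has {1,4,5} → only 6 remains.
D6 = 5: row 6 has {3,6}; col 4 has {1,2,4}; box has {3,4} → only 5 remains.
A1 = 6: row 1 has {2,4,5}; col 1 has {5}; box has {1,3,4,5} → only 6 remains.
F1 = 1: row 1 has {2,4,5,6}; col 6 has {3,4,6}; box has {2} → only 1 remains.
A2 = 2: row 2 has {1,3}; col 1 has {5,6}; box has {1,3,4,5,6} → only 2 remains.
D2 = 6: row 2 has {1,2,3}; col 4 has {1,2,4,5}; box has {1,2} → only 6 remains.
E2 = 4: row 2 has {1,2,3,6}; col 5 has {5}; box has {1,2,6} → only 4 remains.
F2 = 5: row 2 has {1,2,3,4,6}; col 6 has {1,3,4,6}; box has {1,2,4,6} → only 5 remains.
C3 = 1: row 3 has {4,5}; col 3 has {2,3,4,6}; box has {2,5} → only 1 remains.
D3 = 3: row 3 has {1,4,5}; col 4 has {1,2,4,5,6}; box has {1,4,5,6} → only 3 remains.
E3 = 2: row 3 has {1,3,4,5}; col 5 has {4,5}; box has {1,3,4,5,6} → only 2 remains.
C5 = 5: row 5 has {4}; col 3 has {1,2,3,4,6}; box has {6} → only 5 remains.
F5 = 2: row 5 has {4,5}; col 6 has {1,3,4,5,6}; box has {3,4,5} → only 2 remains.
E6 = 1: row 6 has {3,5,6}; col 5 has {2,4,5}; box has {2,3,4,5} → only 1 remains.
E1 = 3: row 1 has {1,2,4,5,6}; col 5 has {1,2,4,5}; box has {1,2,4,5,6} → only 3 remains.
B3 = 6: row 3 has {1,2,3,4,5}; col 2 has {1,5}; box has {1,2,5} → only 6 remains.

561324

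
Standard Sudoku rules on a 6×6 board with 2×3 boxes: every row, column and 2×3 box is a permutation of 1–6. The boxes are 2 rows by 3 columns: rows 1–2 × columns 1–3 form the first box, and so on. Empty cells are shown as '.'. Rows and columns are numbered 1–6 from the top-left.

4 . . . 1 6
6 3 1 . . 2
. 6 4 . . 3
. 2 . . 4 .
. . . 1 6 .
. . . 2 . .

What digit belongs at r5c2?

r1c2 = 5 (sole candidate).
r1c3 = 2 (sole candidate).
r1c4 = 3 (sole candidate).
r2c5 = 5 (sole candidate).
r3c4 = 5 (sole candidate).
r3c5 = 2 (sole candidate).
r4c4 = 6 (sole candidate).
r4c6 = 1 (sole candidate).
r5c2 = 4: row 5 has {1,6}; col 2 has {2,3,5,6}; box has {} → only 4 remains.

4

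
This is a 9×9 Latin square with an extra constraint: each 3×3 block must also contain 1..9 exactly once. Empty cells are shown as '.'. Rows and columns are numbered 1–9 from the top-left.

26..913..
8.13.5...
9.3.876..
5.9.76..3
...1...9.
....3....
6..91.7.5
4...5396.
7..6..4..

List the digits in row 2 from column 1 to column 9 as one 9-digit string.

841365279

R1C4 = 4 (sole candidate).
R2C7 = 2: row 2 has {1,3,5,8}; col 7 has {3,4,6,7,9}; box has {3,6} → only 2 remains.
R3C4 = 2 (sole candidate).
R4C4 = 8 (sole candidate).
R4C7 = 1 (sole candidate).
R5C1 = 3 (sole candidate).
R6C1 = 1 (sole candidate).
R6C4 = 5 (sole candidate).
R6C7 = 8 (sole candidate).
R8C4 = 7 (sole candidate).
R9C5 = 2 (sole candidate).
R9C6 = 8 (sole candidate).
R9C9 = 1 (sole candidate).
R2C5 = 6: row 2 has {1,2,3,5,8}; col 5 has {1,2,3,5,7,8,9}; box has {1,2,3,4,5,7,8,9} → only 6 remains.
R3C9 = 4 (sole candidate).
R5C5 = 4 (sole candidate).
R5C6 = 2 (sole candidate).
R5C7 = 5 (sole candidate).
R6C6 = 9 (sole candidate).
R7C6 = 4 (sole candidate).
R9C3 = 5 (sole candidate).
R9C8 = 3 (sole candidate).
R1C3 = 7 (sole candidate).
R1C9 = 8 (sole candidate).
R2C2 = 4: row 2 has {1,2,3,5,6,8}; col 2 has {6}; box has {1,2,3,6,7,8,9} → only 4 remains.
R2C8 = 7: row 2 has {1,2,3,4,5,6,8}; col 8 has {3,6,9}; box has {2,3,4,6,8} → only 7 remains.
R2C9 = 9: row 2 has {1,2,3,4,5,6,7,8}; col 9 has {1,3,4,5,8}; box has {2,3,4,6,7,8} → only 9 remains.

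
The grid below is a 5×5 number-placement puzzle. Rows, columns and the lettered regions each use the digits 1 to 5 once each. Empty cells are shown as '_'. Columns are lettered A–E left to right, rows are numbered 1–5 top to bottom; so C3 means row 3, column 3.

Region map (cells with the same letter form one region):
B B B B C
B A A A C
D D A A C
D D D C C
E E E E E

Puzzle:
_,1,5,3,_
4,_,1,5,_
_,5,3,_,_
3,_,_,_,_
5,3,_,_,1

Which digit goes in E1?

A1 = 2 (sole candidate).
E1 = 4: row 1 has {1,2,3,5}; col 5 has {1}; region has {} → only 4 remains.

4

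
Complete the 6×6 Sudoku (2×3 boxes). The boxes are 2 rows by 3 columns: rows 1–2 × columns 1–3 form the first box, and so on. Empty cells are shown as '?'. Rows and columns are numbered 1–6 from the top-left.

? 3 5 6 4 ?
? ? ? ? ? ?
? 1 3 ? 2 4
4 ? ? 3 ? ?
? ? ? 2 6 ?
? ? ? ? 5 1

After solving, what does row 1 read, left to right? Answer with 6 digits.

135642

R1C6 = 2: row 1 has {3,4,5,6}; col 6 has {1,4}; box has {4,6} → only 2 remains.
R3C4 = 5: row 3 has {1,2,3,4}; col 4 has {2,3,6}; box has {2,3,4} → only 5 remains.
R4C5 = 1: row 4 has {3,4}; col 5 has {2,4,5,6}; box has {2,3,4,5} → only 1 remains.
R4C6 = 6: row 4 has {1,3,4}; col 6 has {1,2,4}; box has {1,2,3,4,5} → only 6 remains.
R5C6 = 3: row 5 has {2,6}; col 6 has {1,2,4,6}; box has {1,2,5,6} → only 3 remains.
R6C4 = 4: row 6 has {1,5}; col 4 has {2,3,5,6}; box has {1,2,3,5,6} → only 4 remains.
R1C1 = 1: row 1 has {2,3,4,5,6}; col 1 has {4}; box has {3,5} → only 1 remains.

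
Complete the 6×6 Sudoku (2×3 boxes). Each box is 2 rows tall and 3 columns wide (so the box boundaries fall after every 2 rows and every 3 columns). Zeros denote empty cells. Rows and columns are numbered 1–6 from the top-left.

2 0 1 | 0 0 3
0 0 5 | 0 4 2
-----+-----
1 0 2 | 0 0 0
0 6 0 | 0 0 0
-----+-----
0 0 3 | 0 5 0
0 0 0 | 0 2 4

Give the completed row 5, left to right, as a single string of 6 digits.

row 1, column 2 = 4 (sole candidate).
row 1, column 5 = 6 (sole candidate).
row 2, column 2 = 3 (sole candidate).
row 2, column 4 = 1 (sole candidate).
row 3, column 2 = 5 (sole candidate).
row 3, column 5 = 3 (sole candidate).
row 3, column 6 = 6 (sole candidate).
row 4, column 3 = 4 (sole candidate).
row 4, column 5 = 1 (sole candidate).
row 4, column 6 = 5 (sole candidate).
row 5, column 4 = 6: row 5 has {3,5}; col 4 has {1}; box has {2,4,5} → only 6 remains.
row 5, column 6 = 1: row 5 has {3,5,6}; col 6 has {2,3,4,5,6}; box has {2,4,5,6} → only 1 remains.
row 6, column 2 = 1 (sole candidate).
row 6, column 3 = 6 (sole candidate).
row 6, column 4 = 3 (sole candidate).
row 1, column 4 = 5 (sole candidate).
row 2, column 1 = 6 (sole candidate).
row 3, column 4 = 4 (sole candidate).
row 4, column 1 = 3 (sole candidate).
row 4, column 4 = 2 (sole candidate).
row 5, column 1 = 4: row 5 has {1,3,5,6}; col 1 has {1,2,3,6}; box has {1,3,6} → only 4 remains.
row 5, column 2 = 2: row 5 has {1,3,4,5,6}; col 2 has {1,3,4,5,6}; box has {1,3,4,6} → only 2 remains.

423651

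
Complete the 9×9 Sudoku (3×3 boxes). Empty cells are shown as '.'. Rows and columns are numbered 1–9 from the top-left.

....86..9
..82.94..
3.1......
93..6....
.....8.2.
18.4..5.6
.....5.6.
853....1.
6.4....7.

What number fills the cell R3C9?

2

R2C2 = 6: in row 2, 6 can only go here (every other open cell in that row sees a 6).
R3C7 = 6: in row 3, 6 can only go here (every other open cell in that row sees a 6).
R3C2 = 9: in row 3, 9 can only go here (every other open cell in that row sees a 9).
R3C9 = 2: in row 3, 2 can only go here (every other open cell in that row sees a 2).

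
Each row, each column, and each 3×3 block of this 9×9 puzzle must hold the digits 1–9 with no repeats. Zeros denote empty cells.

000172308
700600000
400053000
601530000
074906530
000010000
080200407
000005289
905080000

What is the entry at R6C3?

R1C1 = 5: row 1 has {1,2,3,7,8}; col 1 has {4,6,7,9}; box has {4,7} → only 5 remains.
R3C4 = 8: row 3 has {3,4,5}; col 4 has {1,2,5,6,9}; box has {1,2,3,5,6,7} → only 8 remains.
R5C5 = 2: row 5 has {3,4,5,6,7,9}; col 5 has {1,3,5,7,8}; box has {1,3,5,6,9} → only 2 remains.
R5C9 = 1: row 5 has {2,3,4,5,6,7,9}; col 9 has {7,8,9}; box has {3,5} → only 1 remains.
R5C1 = 8: row 5 has {1,2,3,4,5,6,7,9}; col 1 has {4,5,6,7,9}; box has {1,4,6,7} → only 8 remains.
R1C8 = 4: in row 1, 4 can only go here (every other open cell in that row sees a 4).
R2C3 = 8: in row 2, 8 can only go here (every other open cell in that row sees an 8).
R2C2 = 3: in row 2, 3 can only go here (every other open cell in that row sees a 3).
R6C2 = 5: in row 6, 5 can only go here (every other open cell in that row sees a 5).
R7C8 = 5: in row 7, 5 can only go here (every other open cell in that row sees a 5).
R2C9 = 5: in row 2, 5 can only go here (every other open cell in that row sees a 5).
R2C8 = 2: in row 2, 2 can only go here (every other open cell in that row sees a 2).
R3C9 = 6: row 3 has {3,4,5,8}; col 9 has {1,5,7,8,9}; box has {2,3,4,5,8} → only 6 remains.
R9C9 = 3: row 9 has {5,8,9}; col 9 has {1,5,6,7,8,9}; box has {2,4,5,7,8,9} → only 3 remains.
R2C7 = 1: in row 2, 1 can only go here (every other open cell in that row sees a 1).
R9C7 = 6: row 9 has {3,5,8,9}; col 7 has {1,2,3,4,5}; box has {2,3,4,5,7,8,9} → only 6 remains.
R9C8 = 1: row 9 has {3,5,6,8,9}; col 8 has {2,3,4,5,8}; box has {2,3,4,5,6,7,8,9} → only 1 remains.
R3C2 = 1: in row 3, 1 can only go here (every other open cell in that row sees a 1).
R3C3 = 2: in row 3, 2 can only go here (every other open cell in that row sees a 2).
R6C8 = 6: in row 6, 6 can only go here (every other open cell in that row sees a 6).
R8C1 = 1: in row 8, 1 can only go here (every other open cell in that row sees a 1).
R7C1 = 3: row 7 has {2,4,5,7,8}; col 1 has {1,4,5,6,7,8,9}; box has {1,5,8,9} → only 3 remains.
R7C3 = 6: row 7 has {2,3,4,5,7,8}; col 3 has {1,2,4,5,8}; box has {1,3,5,8,9} → only 6 remains.
R7C5 = 9: row 7 has {2,3,4,5,6,7,8}; col 5 has {1,2,3,5,7,8}; box has {2,5,8} → only 9 remains.
R7C6 = 1: row 7 has {2,3,4,5,6,7,8,9}; col 6 has {2,3,5,6}; box has {2,5,8,9} → only 1 remains.
R8C2 = 4: row 8 has {1,2,5,8,9}; col 2 has {1,3,5,7,8}; box has {1,3,5,6,8,9} → only 4 remains.
R8C3 = 7: row 8 has {1,2,4,5,8,9}; col 3 has {1,2,4,5,6,8}; box has {1,3,4,5,6,8,9} → only 7 remains.
R8C4 = 3: row 8 has {1,2,4,5,7,8,9}; col 4 has {1,2,5,6,8,9}; box has {1,2,5,8,9} → only 3 remains.
R8C5 = 6: row 8 has {1,2,3,4,5,7,8,9}; col 5 has {1,2,3,5,7,8,9}; box has {1,2,3,5,8,9} → only 6 remains.
R9C2 = 2: row 9 has {1,3,5,6,8,9}; col 2 has {1,3,4,5,7,8}; box has {1,3,4,5,6,7,8,9} → only 2 remains.
R1C3 = 9: row 1 has {1,2,3,4,5,7,8}; col 3 has {1,2,4,5,6,7,8}; box has {1,2,3,4,5,7,8} → only 9 remains.
R2C5 = 4: row 2 has {1,2,3,5,6,7,8}; col 5 has {1,2,3,5,6,7,8,9}; box has {1,2,3,5,6,7,8} → only 4 remains.
R2C6 = 9: row 2 has {1,2,3,4,5,6,7,8}; col 6 has {1,2,3,5,6}; box has {1,2,3,4,5,6,7,8} → only 9 remains.
R4C2 = 9: row 4 has {1,3,5,6}; col 2 has {1,2,3,4,5,7,8}; box has {1,4,5,6,7,8} → only 9 remains.
R4C8 = 7: row 4 has {1,3,5,6,9}; col 8 has {1,2,3,4,5,6,8}; box has {1,3,5,6} → only 7 remains.
R6C1 = 2: row 6 has {1,5,6}; col 1 has {1,3,4,5,6,7,8,9}; box has {1,4,5,6,7,8,9} → only 2 remains.
R6C3 = 3: row 6 has {1,2,5,6}; col 3 has {1,2,4,5,6,7,8,9}; box has {1,2,4,5,6,7,8,9} → only 3 remains.

3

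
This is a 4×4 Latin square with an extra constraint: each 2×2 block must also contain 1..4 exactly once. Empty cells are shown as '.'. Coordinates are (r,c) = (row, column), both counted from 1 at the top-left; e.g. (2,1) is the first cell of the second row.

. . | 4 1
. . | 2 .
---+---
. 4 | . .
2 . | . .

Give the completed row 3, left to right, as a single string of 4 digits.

1432

(1,1) = 3 (sole candidate).
(1,2) = 2 (sole candidate).
(2,2) = 1 (sole candidate).
(2,4) = 3 (sole candidate).
(3,1) = 1: row 3 has {4}; col 1 has {2,3}; box has {2,4} → only 1 remains.
(3,3) = 3: row 3 has {1,4}; col 3 has {2,4}; box has {} → only 3 remains.
(3,4) = 2: row 3 has {1,3,4}; col 4 has {1,3}; box has {3} → only 2 remains.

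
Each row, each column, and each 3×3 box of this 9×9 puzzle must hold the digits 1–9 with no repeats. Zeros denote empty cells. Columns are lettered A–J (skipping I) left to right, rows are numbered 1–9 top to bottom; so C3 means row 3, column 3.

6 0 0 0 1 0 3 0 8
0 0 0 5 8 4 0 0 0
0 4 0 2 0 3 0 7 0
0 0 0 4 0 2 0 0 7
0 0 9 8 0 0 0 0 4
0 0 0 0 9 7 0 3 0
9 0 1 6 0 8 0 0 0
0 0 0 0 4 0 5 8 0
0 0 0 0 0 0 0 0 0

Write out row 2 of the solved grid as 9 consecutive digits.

F1 = 9: row 1 has {1,3,6,8}; col 6 has {2,3,4,7,8}; box has {1,2,3,4,5,8} → only 9 remains.
E3 = 6: row 3 has {2,3,4,7}; col 5 has {1,4,8,9}; box has {1,2,3,4,5,8,9} → only 6 remains.
D6 = 1: row 6 has {3,7,9}; col 4 has {2,4,5,6,8}; box has {2,4,7,8,9} → only 1 remains.
F8 = 1: row 8 has {4,5,8}; col 6 has {2,3,4,7,8,9}; box has {4,6,8} → only 1 remains.
F9 = 5: row 9 has {}; col 6 has {1,2,3,4,7,8,9}; box has {1,4,6,8} → only 5 remains.
D1 = 7: row 1 has {1,3,6,8,9}; col 4 has {1,2,4,5,6,8}; box has {1,2,3,4,5,6,8,9} → only 7 remains.
F5 = 6: row 5 has {4,8,9}; col 6 has {1,2,3,4,5,7,8,9}; box has {1,2,4,7,8,9} → only 6 remains.
H1 = 4: in row 1, 4 can only go here (every other open cell in that row sees a 4).
H7 = 2: row 7 has {1,6,8,9}; col 8 has {3,4,7,8}; box has {5,8} → only 2 remains.
J7 = 3: row 7 has {1,2,6,8,9}; col 9 has {4,7,8}; box has {2,5,8} → only 3 remains.
E7 = 7: row 7 has {1,2,3,6,8,9}; col 5 has {1,4,6,8,9}; box has {1,4,5,6,8} → only 7 remains.
G7 = 4: row 7 has {1,2,3,6,7,8,9}; col 7 has {3,5}; box has {2,3,5,8} → only 4 remains.
B7 = 5: row 7 has {1,2,3,4,6,7,8,9}; col 2 has {4}; box has {1,9} → only 5 remains.
B1 = 2: row 1 has {1,3,4,6,7,8,9}; col 2 has {4,5}; box has {4,6} → only 2 remains.
C1 = 5: row 1 has {1,2,3,4,6,7,8,9}; col 3 has {1,9}; box has {2,4,6} → only 5 remains.
C3 = 8: row 3 has {2,3,4,6,7}; col 3 has {1,5,9}; box has {2,4,5,6} → only 8 remains.
A3 = 1: row 3 has {2,3,4,6,7,8}; col 1 has {6,9}; box has {2,4,5,6,8} → only 1 remains.
G3 = 9: row 3 has {1,2,3,4,6,7,8}; col 7 has {3,4,5}; box has {3,4,7,8} → only 9 remains.
J3 = 5: row 3 has {1,2,3,4,6,7,8,9}; col 9 has {3,4,7,8}; box has {3,4,7,8,9} → only 5 remains.
B2 = 9: in row 2, 9 can only go here (every other open cell in that row sees a 9).
H4 = 9: in row 4, 9 can only go here (every other open cell in that row sees a 9).
A6 = 5: in row 6, 5 can only go here (every other open cell in that row sees a 5).
E4 = 5: in row 4, 5 can only go here (every other open cell in that row sees a 5).
E5 = 3: row 5 has {4,6,8,9}; col 5 has {1,4,5,6,7,8,9}; box has {1,2,4,5,6,7,8,9} → only 3 remains.
E9 = 2: row 9 has {5}; col 5 has {1,3,4,5,6,7,8,9}; box has {1,4,5,6,7,8} → only 2 remains.
H5 = 5: in row 5, 5 can only go here (every other open cell in that row sees a 5).
C6 = 4: in row 6, 4 can only go here (every other open cell in that row sees a 4).
A9 = 4: in row 9, 4 can only go here (every other open cell in that row sees a 4).
B9 = 8: in row 9, 8 can only go here (every other open cell in that row sees an 8).
B6 = 6: row 6 has {1,3,4,5,7,9}; col 2 has {2,4,5,8,9}; box has {4,5,9} → only 6 remains.
J6 = 2: row 6 has {1,3,4,5,6,7,9}; col 9 has {3,4,5,7,8}; box has {3,4,5,7,9} → only 2 remains.
C4 = 3: row 4 has {2,4,5,7,9}; col 3 has {1,4,5,8,9}; box has {4,5,6,9} → only 3 remains.
G5 = 1: row 5 has {3,4,5,6,8,9}; col 7 has {3,4,5,9}; box has {2,3,4,5,7,9} → only 1 remains.
G6 = 8: row 6 has {1,2,3,4,5,6,7,9}; col 7 has {1,3,4,5,9}; box has {1,2,3,4,5,7,9} → only 8 remains.
C2 = 7: row 2 has {4,5,8,9}; col 3 has {1,3,4,5,8,9}; box has {1,2,4,5,6,8,9} → only 7 remains.
A4 = 8: row 4 has {2,3,4,5,7,9}; col 1 has {1,4,5,6,9}; box has {3,4,5,6,9} → only 8 remains.
B4 = 1: row 4 has {2,3,4,5,7,8,9}; col 2 has {2,4,5,6,8,9}; box has {3,4,5,6,8,9} → only 1 remains.
G4 = 6: row 4 has {1,2,3,4,5,7,8,9}; col 7 has {1,3,4,5,8,9}; box has {1,2,3,4,5,7,8,9} → only 6 remains.
B5 = 7: row 5 has {1,3,4,5,6,8,9}; col 2 has {1,2,4,5,6,8,9}; box has {1,3,4,5,6,8,9} → only 7 remains.
B8 = 3: row 8 has {1,4,5,8}; col 2 has {1,2,4,5,6,7,8,9}; box has {1,4,5,8,9} → only 3 remains.
D8 = 9: row 8 has {1,3,4,5,8}; col 4 has {1,2,4,5,6,7,8}; box has {1,2,4,5,6,7,8} → only 9 remains.
J8 = 6: row 8 has {1,3,4,5,8,9}; col 9 has {2,3,4,5,7,8}; box has {2,3,4,5,8} → only 6 remains.
C9 = 6: row 9 has {2,4,5,8}; col 3 has {1,3,4,5,7,8,9}; box has {1,3,4,5,8,9} → only 6 remains.
D9 = 3: row 9 has {2,4,5,6,8}; col 4 has {1,2,4,5,6,7,8,9}; box has {1,2,4,5,6,7,8,9} → only 3 remains.
G9 = 7: row 9 has {2,3,4,5,6,8}; col 7 has {1,3,4,5,6,8,9}; box has {2,3,4,5,6,8} → only 7 remains.
H9 = 1: row 9 has {2,3,4,5,6,7,8}; col 8 has {2,3,4,5,7,8,9}; box has {2,3,4,5,6,7,8} → only 1 remains.
J9 = 9: row 9 has {1,2,3,4,5,6,7,8}; col 9 has {2,3,4,5,6,7,8}; box has {1,2,3,4,5,6,7,8} → only 9 remains.
A2 = 3: row 2 has {4,5,7,8,9}; col 1 has {1,4,5,6,8,9}; box has {1,2,4,5,6,7,8,9} → only 3 remains.
G2 = 2: row 2 has {3,4,5,7,8,9}; col 7 has {1,3,4,5,6,7,8,9}; box has {3,4,5,7,8,9} → only 2 remains.
H2 = 6: row 2 has {2,3,4,5,7,8,9}; col 8 has {1,2,3,4,5,7,8,9}; box has {2,3,4,5,7,8,9} → only 6 remains.
J2 = 1: row 2 has {2,3,4,5,6,7,8,9}; col 9 has {2,3,4,5,6,7,8,9}; box has {2,3,4,5,6,7,8,9} → only 1 remains.

397584261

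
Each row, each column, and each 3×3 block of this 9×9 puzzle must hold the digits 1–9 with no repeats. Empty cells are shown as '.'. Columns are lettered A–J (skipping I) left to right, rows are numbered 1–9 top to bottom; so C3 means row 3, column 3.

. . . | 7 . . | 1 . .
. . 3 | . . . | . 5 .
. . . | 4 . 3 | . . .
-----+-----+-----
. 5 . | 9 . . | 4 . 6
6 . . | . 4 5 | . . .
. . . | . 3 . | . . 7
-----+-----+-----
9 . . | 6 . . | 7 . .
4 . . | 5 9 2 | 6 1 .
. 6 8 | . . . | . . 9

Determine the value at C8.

7

C8 = 7: row 8 has {1,2,4,5,6,9}; col 3 has {3,8}; box has {4,6,8,9} → only 7 remains.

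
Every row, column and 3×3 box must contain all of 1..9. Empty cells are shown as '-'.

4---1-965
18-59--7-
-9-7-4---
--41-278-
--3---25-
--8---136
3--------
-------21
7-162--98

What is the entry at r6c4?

r3c8 = 1 (sole candidate).
r4c9 = 9 (sole candidate).
r5c9 = 4 (sole candidate).
r7c8 = 4 (sole candidate).
r7c9 = 7 (sole candidate).
r2c7 = 4 (hidden single in row 2).
r4c5 = 3 (hidden single in row 4).
r5c2 = 1 (hidden single in row 5).
r7c6 = 1 (hidden single in row 7).
r9c2 = 4 (hidden single in row 9).
r8c1 = 8 (hidden single in column 1).
r1c2 = 3 (hidden single in column 2).
r1c6 = 8 (sole candidate).
r3c5 = 6 (sole candidate).
r1c4 = 2 (sole candidate).
r2c6 = 3 (sole candidate).
r2c9 = 2 (sole candidate).
r3c9 = 3 (sole candidate).
r9c6 = 5 (sole candidate).
r9c7 = 3 (sole candidate).
r1c3 = 7 (sole candidate).
r2c3 = 6 (sole candidate).
r3c7 = 8 (sole candidate).
r7c5 = 8 (sole candidate).
r5c5 = 7 (sole candidate).
r6c6 = 9 (sole candidate).
r7c4 = 9 (sole candidate).
r8c5 = 4 (sole candidate).
r8c6 = 7 (sole candidate).
r5c4 = 8 (sole candidate).
r5c6 = 6 (sole candidate).
r6c4 = 4: row 6 has {1,3,6,8,9}; col 4 has {1,2,5,6,7,8,9}; box has {1,2,3,6,7,8,9} → only 4 remains.

4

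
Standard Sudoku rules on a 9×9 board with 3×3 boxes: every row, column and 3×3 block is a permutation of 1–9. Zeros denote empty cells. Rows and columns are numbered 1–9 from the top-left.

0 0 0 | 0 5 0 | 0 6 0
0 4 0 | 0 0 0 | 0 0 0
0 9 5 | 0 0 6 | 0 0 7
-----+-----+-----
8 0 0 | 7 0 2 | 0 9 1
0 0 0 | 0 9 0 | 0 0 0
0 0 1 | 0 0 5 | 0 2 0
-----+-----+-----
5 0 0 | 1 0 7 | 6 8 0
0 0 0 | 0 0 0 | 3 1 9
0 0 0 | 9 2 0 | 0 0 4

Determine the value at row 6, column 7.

row 7, column 9 = 2: row 7 has {1,5,6,7,8}; col 9 has {1,4,7,9}; box has {1,3,4,6,8,9} → only 2 remains.
row 7, column 2 = 3: row 7 has {1,2,5,6,7,8}; col 2 has {4,9}; box has {5} → only 3 remains.
row 7, column 5 = 4: row 7 has {1,2,3,5,6,7,8}; col 5 has {2,5,9}; box has {1,2,7,9} → only 4 remains.
row 8, column 6 = 8: row 8 has {1,3,9}; col 6 has {2,5,6,7}; box has {1,2,4,7,9} → only 8 remains.
row 9, column 6 = 3: row 9 has {2,4,9}; col 6 has {2,5,6,7,8}; box has {1,2,4,7,8,9} → only 3 remains.
row 7, column 3 = 9: row 7 has {1,2,3,4,5,6,7,8}; col 3 has {1,5}; box has {3,5} → only 9 remains.
row 8, column 5 = 6: row 8 has {1,3,8,9}; col 5 has {2,4,5,9}; box has {1,2,3,4,7,8,9} → only 6 remains.
row 4, column 5 = 3: row 4 has {1,2,7,8,9}; col 5 has {2,4,5,6,9}; box has {2,5,7,9} → only 3 remains.
row 6, column 5 = 8: row 6 has {1,2,5}; col 5 has {2,3,4,5,6,9}; box has {2,3,5,7,9} → only 8 remains.
row 8, column 4 = 5: row 8 has {1,3,6,8,9}; col 4 has {1,7,9}; box has {1,2,3,4,6,7,8,9} → only 5 remains.
row 3, column 5 = 1: row 3 has {5,6,7,9}; col 5 has {2,3,4,5,6,8,9}; box has {5,6} → only 1 remains.
row 2, column 5 = 7: row 2 has {4}; col 5 has {1,2,3,4,5,6,8,9}; box has {1,5,6} → only 7 remains.
row 2, column 6 = 9: row 2 has {4,7}; col 6 has {2,3,5,6,7,8}; box has {1,5,6,7} → only 9 remains.
row 1, column 6 = 4: row 1 has {5,6}; col 6 has {2,3,5,6,7,8,9}; box has {1,5,6,7,9} → only 4 remains.
row 5, column 6 = 1: row 5 has {9}; col 6 has {2,3,4,5,6,7,8,9}; box has {2,3,5,7,8,9} → only 1 remains.
row 1, column 7 = 9: in row 1, 9 can only go here (every other open cell in that row sees a 9).
row 6, column 1 = 9: in row 6, 9 can only go here (every other open cell in that row sees a 9).
row 6, column 9 = 3: in row 6, 3 can only go here (every other open cell in that row sees a 3).
row 1, column 9 = 8: row 1 has {4,5,6,9}; col 9 has {1,2,3,4,7,9}; box has {6,7,9} → only 8 remains.
row 2, column 9 = 5: row 2 has {4,7,9}; col 9 has {1,2,3,4,7,8,9}; box has {6,7,8,9} → only 5 remains.
row 5, column 9 = 6: row 5 has {1,9}; col 9 has {1,2,3,4,5,7,8,9}; box has {1,2,3,9} → only 6 remains.
row 2, column 8 = 3: row 2 has {4,5,7,9}; col 8 has {1,2,6,8,9}; box has {5,6,7,8,9} → only 3 remains.
row 3, column 8 = 4: row 3 has {1,5,6,7,9}; col 8 has {1,2,3,6,8,9}; box has {3,5,6,7,8,9} → only 4 remains.
row 5, column 4 = 4: row 5 has {1,6,9}; col 4 has {1,5,7,9}; box has {1,2,3,5,7,8,9} → only 4 remains.
row 6, column 4 = 6: row 6 has {1,2,3,5,8,9}; col 4 has {1,4,5,7,9}; box has {1,2,3,4,5,7,8,9} → only 6 remains.
row 3, column 7 = 2: row 3 has {1,4,5,6,7,9}; col 7 has {3,6,9}; box has {3,4,5,6,7,8,9} → only 2 remains.
row 6, column 2 = 7: row 6 has {1,2,3,5,6,8,9}; col 2 has {3,4,9}; box has {1,8,9} → only 7 remains.
row 6, column 7 = 4: row 6 has {1,2,3,5,6,7,8,9}; col 7 has {2,3,6,9}; box has {1,2,3,6,9} → only 4 remains.

4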